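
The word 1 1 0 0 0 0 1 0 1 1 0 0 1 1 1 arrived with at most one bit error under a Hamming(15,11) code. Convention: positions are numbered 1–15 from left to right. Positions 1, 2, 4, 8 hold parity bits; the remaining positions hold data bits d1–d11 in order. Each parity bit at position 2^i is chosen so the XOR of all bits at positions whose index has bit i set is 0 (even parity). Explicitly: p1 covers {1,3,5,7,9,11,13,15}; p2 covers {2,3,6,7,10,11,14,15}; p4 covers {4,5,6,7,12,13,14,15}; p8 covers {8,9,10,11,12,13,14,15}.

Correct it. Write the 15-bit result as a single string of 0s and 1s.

110000101110111

s1 (pos 1,3,5,7,9,11,13,15): 1⊕0⊕0⊕1⊕1⊕0⊕1⊕1 = 1
s2 (pos 2,3,6,7,10,11,14,15): 1⊕0⊕0⊕1⊕1⊕0⊕1⊕1 = 1
s4 (pos 4,5,6,7,12,13,14,15): 0⊕0⊕0⊕1⊕0⊕1⊕1⊕1 = 0
s8 (pos 8,9,10,11,12,13,14,15): 0⊕1⊕1⊕0⊕0⊕1⊕1⊕1 = 1
Syndrome s8…s1 = 1011 → error at position 11.
Flip position 11: 110000101100111 → 110000101110111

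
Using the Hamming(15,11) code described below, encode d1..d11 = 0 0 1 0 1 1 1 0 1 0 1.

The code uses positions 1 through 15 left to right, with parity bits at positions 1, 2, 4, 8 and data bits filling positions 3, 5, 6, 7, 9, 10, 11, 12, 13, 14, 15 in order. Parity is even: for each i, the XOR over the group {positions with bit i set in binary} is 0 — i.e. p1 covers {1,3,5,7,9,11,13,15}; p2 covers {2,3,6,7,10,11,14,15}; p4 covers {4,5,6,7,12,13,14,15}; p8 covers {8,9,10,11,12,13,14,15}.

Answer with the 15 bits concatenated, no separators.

Place data at non-parity positions: p1 p2 0 p4 0 1 0 p8 1 1 1 0 1 0 1
p1 (pos 1,3,5,7,9,11,13,15): XOR of data positions = 0⊕0⊕0⊕1⊕1⊕1⊕1 = 0
p2 (pos 2,3,6,7,10,11,14,15): XOR of data positions = 0⊕1⊕0⊕1⊕1⊕0⊕1 = 0
p4 (pos 4,5,6,7,12,13,14,15): XOR of data positions = 0⊕1⊕0⊕0⊕1⊕0⊕1 = 1
p8 (pos 8,9,10,11,12,13,14,15): XOR of data positions = 1⊕1⊕1⊕0⊕1⊕0⊕1 = 1
Codeword: 000101011110101

000101011110101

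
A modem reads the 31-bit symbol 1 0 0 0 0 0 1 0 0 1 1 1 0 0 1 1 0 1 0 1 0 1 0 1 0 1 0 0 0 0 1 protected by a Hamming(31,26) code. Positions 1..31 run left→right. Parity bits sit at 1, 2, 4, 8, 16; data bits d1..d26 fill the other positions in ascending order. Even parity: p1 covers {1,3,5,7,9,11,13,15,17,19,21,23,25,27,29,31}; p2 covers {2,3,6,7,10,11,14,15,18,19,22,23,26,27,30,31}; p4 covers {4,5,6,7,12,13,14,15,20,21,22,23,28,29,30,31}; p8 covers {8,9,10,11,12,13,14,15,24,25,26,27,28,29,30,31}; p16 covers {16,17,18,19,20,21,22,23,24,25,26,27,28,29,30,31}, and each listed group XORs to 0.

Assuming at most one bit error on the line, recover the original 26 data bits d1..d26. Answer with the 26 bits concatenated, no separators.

00010111001010101011100001

s1 (pos 1,3,5,7,9,11,13,15,17,19,21,23,25,27,29,31): 1⊕0⊕0⊕1⊕0⊕1⊕0⊕1⊕0⊕0⊕0⊕0⊕0⊕0⊕0⊕1 = 1
s2 (pos 2,3,6,7,10,11,14,15,18,19,22,23,26,27,30,31): 0⊕0⊕0⊕1⊕1⊕1⊕0⊕1⊕1⊕0⊕1⊕0⊕1⊕0⊕0⊕1 = 0
s4 (pos 4,5,6,7,12,13,14,15,20,21,22,23,28,29,30,31): 0⊕0⊕0⊕1⊕1⊕0⊕0⊕1⊕1⊕0⊕1⊕0⊕0⊕0⊕0⊕1 = 0
s8 (pos 8,9,10,11,12,13,14,15,24,25,26,27,28,29,30,31): 0⊕0⊕1⊕1⊕1⊕0⊕0⊕1⊕1⊕0⊕1⊕0⊕0⊕0⊕0⊕1 = 1
s16 (pos 16,17,18,19,20,21,22,23,24,25,26,27,28,29,30,31): 1⊕0⊕1⊕0⊕1⊕0⊕1⊕0⊕1⊕0⊕1⊕0⊕0⊕0⊕0⊕1 = 1
Syndrome s16…s1 = 11001 → error at position 25.
Flip position 25: 1000001001110011010101010100001 → 1000001001110011010101011100001
Read data bits from positions 3,5,6,7,9,10,11,12,13,14,15,17,18,19,20,21,22,23,24,25,26,27,28,29,30,31: 00010111001010101011100001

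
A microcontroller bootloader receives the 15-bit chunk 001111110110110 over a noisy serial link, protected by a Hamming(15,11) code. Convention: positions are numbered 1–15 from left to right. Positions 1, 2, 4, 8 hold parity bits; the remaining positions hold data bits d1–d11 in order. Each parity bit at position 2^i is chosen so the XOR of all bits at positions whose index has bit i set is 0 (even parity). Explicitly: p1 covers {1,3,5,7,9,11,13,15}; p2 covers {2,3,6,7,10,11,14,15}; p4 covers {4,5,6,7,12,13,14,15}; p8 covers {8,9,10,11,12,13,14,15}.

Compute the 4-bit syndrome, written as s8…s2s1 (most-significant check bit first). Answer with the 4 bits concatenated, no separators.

s1 (pos 1,3,5,7,9,11,13,15): 0⊕1⊕1⊕1⊕0⊕1⊕1⊕0 = 1
s2 (pos 2,3,6,7,10,11,14,15): 0⊕1⊕1⊕1⊕1⊕1⊕1⊕0 = 0
s4 (pos 4,5,6,7,12,13,14,15): 1⊕1⊕1⊕1⊕0⊕1⊕1⊕0 = 0
s8 (pos 8,9,10,11,12,13,14,15): 1⊕0⊕1⊕1⊕0⊕1⊕1⊕0 = 1
Syndrome s8…s1 = 1001 → error at position 9.

1001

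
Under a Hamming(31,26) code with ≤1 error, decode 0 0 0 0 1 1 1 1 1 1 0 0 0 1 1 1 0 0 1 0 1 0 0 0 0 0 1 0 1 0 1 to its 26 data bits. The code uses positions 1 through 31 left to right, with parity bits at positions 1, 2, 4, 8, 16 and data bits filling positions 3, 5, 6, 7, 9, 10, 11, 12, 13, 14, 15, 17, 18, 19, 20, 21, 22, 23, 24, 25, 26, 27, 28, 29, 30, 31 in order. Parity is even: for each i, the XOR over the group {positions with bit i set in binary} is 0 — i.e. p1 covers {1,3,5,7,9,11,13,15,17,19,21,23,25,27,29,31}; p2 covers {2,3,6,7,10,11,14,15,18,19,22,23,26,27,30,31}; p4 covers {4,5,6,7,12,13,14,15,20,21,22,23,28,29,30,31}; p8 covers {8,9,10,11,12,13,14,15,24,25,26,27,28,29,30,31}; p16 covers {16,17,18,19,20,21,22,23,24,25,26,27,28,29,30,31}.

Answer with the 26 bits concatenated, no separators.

01111100011001010000010101

s1 (pos 1,3,5,7,9,11,13,15,17,19,21,23,25,27,29,31): 0⊕0⊕1⊕1⊕1⊕0⊕0⊕1⊕0⊕1⊕1⊕0⊕0⊕1⊕1⊕1 = 1
s2 (pos 2,3,6,7,10,11,14,15,18,19,22,23,26,27,30,31): 0⊕0⊕1⊕1⊕1⊕0⊕1⊕1⊕0⊕1⊕0⊕0⊕0⊕1⊕0⊕1 = 0
s4 (pos 4,5,6,7,12,13,14,15,20,21,22,23,28,29,30,31): 0⊕1⊕1⊕1⊕0⊕0⊕1⊕1⊕0⊕1⊕0⊕0⊕0⊕1⊕0⊕1 = 0
s8 (pos 8,9,10,11,12,13,14,15,24,25,26,27,28,29,30,31): 1⊕1⊕1⊕0⊕0⊕0⊕1⊕1⊕0⊕0⊕0⊕1⊕0⊕1⊕0⊕1 = 0
s16 (pos 16,17,18,19,20,21,22,23,24,25,26,27,28,29,30,31): 1⊕0⊕0⊕1⊕0⊕1⊕0⊕0⊕0⊕0⊕0⊕1⊕0⊕1⊕0⊕1 = 0
Syndrome s16…s1 = 00001 → error at position 1.
Flip position 1: 0000111111000111001010000010101 → 1000111111000111001010000010101
Read data bits from positions 3,5,6,7,9,10,11,12,13,14,15,17,18,19,20,21,22,23,24,25,26,27,28,29,30,31: 01111100011001010000010101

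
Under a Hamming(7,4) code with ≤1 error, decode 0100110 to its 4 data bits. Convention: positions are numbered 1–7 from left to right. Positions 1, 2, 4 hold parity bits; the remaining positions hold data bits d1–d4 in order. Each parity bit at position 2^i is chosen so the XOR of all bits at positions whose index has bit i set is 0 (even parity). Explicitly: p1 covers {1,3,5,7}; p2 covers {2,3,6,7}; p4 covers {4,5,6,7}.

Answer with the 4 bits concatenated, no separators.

0110

s1 (pos 1,3,5,7): 0⊕0⊕1⊕0 = 1
s2 (pos 2,3,6,7): 1⊕0⊕1⊕0 = 0
s4 (pos 4,5,6,7): 0⊕1⊕1⊕0 = 0
Syndrome s4…s1 = 001 → error at position 1.
Flip position 1: 0100110 → 1100110
Read data bits from positions 3,5,6,7: 0110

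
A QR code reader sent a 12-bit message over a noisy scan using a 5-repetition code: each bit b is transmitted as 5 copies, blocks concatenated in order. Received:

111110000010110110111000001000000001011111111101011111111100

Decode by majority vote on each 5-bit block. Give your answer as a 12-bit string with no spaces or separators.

Block 1 (11111): 5 ones → 1
Block 2 (00000): 0 ones → 0
Block 3 (10110): 3 ones → 1
Block 4 (11011): 4 ones → 1
Block 5 (10000): 1 one → 0
Block 6 (01000): 1 one → 0
Block 7 (00000): 0 ones → 0
Block 8 (10111): 4 ones → 1
Block 9 (11111): 5 ones → 1
Block 10 (10101): 3 ones → 1
Block 11 (11111): 5 ones → 1
Block 12 (11100): 3 ones → 1

101100011111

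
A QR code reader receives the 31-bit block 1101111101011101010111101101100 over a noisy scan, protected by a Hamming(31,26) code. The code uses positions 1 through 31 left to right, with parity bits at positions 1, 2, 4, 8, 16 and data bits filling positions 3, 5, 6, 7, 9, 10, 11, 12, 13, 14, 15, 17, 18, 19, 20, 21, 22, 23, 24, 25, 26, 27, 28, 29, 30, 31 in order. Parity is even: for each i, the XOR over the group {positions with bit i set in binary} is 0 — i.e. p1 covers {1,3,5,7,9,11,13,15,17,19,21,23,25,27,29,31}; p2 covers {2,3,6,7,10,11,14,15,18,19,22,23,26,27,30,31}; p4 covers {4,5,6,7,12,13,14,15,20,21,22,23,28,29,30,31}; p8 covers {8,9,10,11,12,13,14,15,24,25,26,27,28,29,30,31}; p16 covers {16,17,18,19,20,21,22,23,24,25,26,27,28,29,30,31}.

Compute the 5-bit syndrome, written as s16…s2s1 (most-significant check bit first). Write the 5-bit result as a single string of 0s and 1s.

s1 (pos 1,3,5,7,9,11,13,15,17,19,21,23,25,27,29,31): 1⊕0⊕1⊕1⊕0⊕0⊕1⊕0⊕0⊕0⊕1⊕1⊕1⊕0⊕1⊕0 = 0
s2 (pos 2,3,6,7,10,11,14,15,18,19,22,23,26,27,30,31): 1⊕0⊕1⊕1⊕1⊕0⊕1⊕0⊕1⊕0⊕1⊕1⊕1⊕0⊕0⊕0 = 1
s4 (pos 4,5,6,7,12,13,14,15,20,21,22,23,28,29,30,31): 1⊕1⊕1⊕1⊕1⊕1⊕1⊕0⊕1⊕1⊕1⊕1⊕1⊕1⊕0⊕0 = 1
s8 (pos 8,9,10,11,12,13,14,15,24,25,26,27,28,29,30,31): 1⊕0⊕1⊕0⊕1⊕1⊕1⊕0⊕0⊕1⊕1⊕0⊕1⊕1⊕0⊕0 = 1
s16 (pos 16,17,18,19,20,21,22,23,24,25,26,27,28,29,30,31): 1⊕0⊕1⊕0⊕1⊕1⊕1⊕1⊕0⊕1⊕1⊕0⊕1⊕1⊕0⊕0 = 0
Syndrome s16…s1 = 01110 → error at position 14.

01110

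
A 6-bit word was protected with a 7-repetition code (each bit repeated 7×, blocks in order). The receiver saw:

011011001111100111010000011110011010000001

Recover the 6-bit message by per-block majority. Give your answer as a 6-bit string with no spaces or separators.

111010

Block 1 (0110110): 4 ones → 1
Block 2 (0111110): 5 ones → 1
Block 3 (0111010): 4 ones → 1
Block 4 (0000111): 3 ones → 0
Block 5 (1001101): 4 ones → 1
Block 6 (0000001): 1 one → 0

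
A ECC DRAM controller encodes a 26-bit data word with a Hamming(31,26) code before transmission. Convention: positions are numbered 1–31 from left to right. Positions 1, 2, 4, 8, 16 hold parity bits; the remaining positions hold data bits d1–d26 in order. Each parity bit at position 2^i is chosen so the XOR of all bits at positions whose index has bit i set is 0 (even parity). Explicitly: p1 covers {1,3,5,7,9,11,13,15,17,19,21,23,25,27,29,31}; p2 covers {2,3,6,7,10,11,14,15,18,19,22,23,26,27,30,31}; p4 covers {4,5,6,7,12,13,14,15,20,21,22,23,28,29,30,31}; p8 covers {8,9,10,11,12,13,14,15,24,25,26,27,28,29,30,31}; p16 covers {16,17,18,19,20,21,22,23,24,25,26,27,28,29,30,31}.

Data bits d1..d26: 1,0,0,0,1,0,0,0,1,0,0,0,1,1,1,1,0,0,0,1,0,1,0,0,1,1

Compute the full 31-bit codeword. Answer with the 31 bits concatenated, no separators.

0011000010001000011110001010011

Place data at non-parity positions: p1 p2 1 p4 0 0 0 p8 1 0 0 0 1 0 0 p16 0 1 1 1 1 0 0 0 1 0 1 0 0 1 1
p1 (pos 1,3,5,7,9,11,13,15,17,19,21,23,25,27,29,31): XOR of data positions = 1⊕0⊕0⊕1⊕0⊕1⊕0⊕0⊕1⊕1⊕0⊕1⊕1⊕0⊕1 = 0
p2 (pos 2,3,6,7,10,11,14,15,18,19,22,23,26,27,30,31): XOR of data positions = 1⊕0⊕0⊕0⊕0⊕0⊕0⊕1⊕1⊕0⊕0⊕0⊕1⊕1⊕1 = 0
p4 (pos 4,5,6,7,12,13,14,15,20,21,22,23,28,29,30,31): XOR of data positions = 0⊕0⊕0⊕0⊕1⊕0⊕0⊕1⊕1⊕0⊕0⊕0⊕0⊕1⊕1 = 1
p8 (pos 8,9,10,11,12,13,14,15,24,25,26,27,28,29,30,31): XOR of data positions = 1⊕0⊕0⊕0⊕1⊕0⊕0⊕0⊕1⊕0⊕1⊕0⊕0⊕1⊕1 = 0
p16 (pos 16,17,18,19,20,21,22,23,24,25,26,27,28,29,30,31): XOR of data positions = 0⊕1⊕1⊕1⊕1⊕0⊕0⊕0⊕1⊕0⊕1⊕0⊕0⊕1⊕1 = 0
Codeword: 0011000010001000011110001010011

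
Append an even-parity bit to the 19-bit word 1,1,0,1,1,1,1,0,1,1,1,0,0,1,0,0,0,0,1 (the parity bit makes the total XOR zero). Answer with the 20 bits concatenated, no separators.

11011110111001000011

XOR of the 19 data bits: 1⊕1⊕0⊕1⊕1⊕1⊕1⊕0⊕1⊕1⊕1⊕0⊕0⊕1⊕0⊕0⊕0⊕0⊕1 = 1
Parity bit = 1 (so all 20 bits XOR to 0).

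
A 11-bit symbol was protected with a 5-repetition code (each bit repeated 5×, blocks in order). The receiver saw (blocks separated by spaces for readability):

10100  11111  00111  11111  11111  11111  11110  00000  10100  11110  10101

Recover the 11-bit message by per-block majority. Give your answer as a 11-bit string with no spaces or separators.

01111110011

Block 1 (10100): 2 ones → 0
Block 2 (11111): 5 ones → 1
Block 3 (00111): 3 ones → 1
Block 4 (11111): 5 ones → 1
Block 5 (11111): 5 ones → 1
Block 6 (11111): 5 ones → 1
Block 7 (11110): 4 ones → 1
Block 8 (00000): 0 ones → 0
Block 9 (10100): 2 ones → 0
Block 10 (11110): 4 ones → 1
Block 11 (10101): 3 ones → 1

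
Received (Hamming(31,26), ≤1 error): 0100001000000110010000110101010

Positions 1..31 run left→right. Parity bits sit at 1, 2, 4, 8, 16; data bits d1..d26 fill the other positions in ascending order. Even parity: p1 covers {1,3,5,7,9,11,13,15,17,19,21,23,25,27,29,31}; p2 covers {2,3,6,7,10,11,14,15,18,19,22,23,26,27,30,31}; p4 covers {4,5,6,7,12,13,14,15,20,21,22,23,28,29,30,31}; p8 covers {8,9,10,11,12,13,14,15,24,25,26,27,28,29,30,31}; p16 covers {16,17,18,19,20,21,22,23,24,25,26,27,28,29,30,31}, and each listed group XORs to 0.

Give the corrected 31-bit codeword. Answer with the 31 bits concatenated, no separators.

1100001000000110010000110101010

s1 (pos 1,3,5,7,9,11,13,15,17,19,21,23,25,27,29,31): 0⊕0⊕0⊕1⊕0⊕0⊕0⊕1⊕0⊕0⊕0⊕1⊕0⊕0⊕0⊕0 = 1
s2 (pos 2,3,6,7,10,11,14,15,18,19,22,23,26,27,30,31): 1⊕0⊕0⊕1⊕0⊕0⊕1⊕1⊕1⊕0⊕0⊕1⊕1⊕0⊕1⊕0 = 0
s4 (pos 4,5,6,7,12,13,14,15,20,21,22,23,28,29,30,31): 0⊕0⊕0⊕1⊕0⊕0⊕1⊕1⊕0⊕0⊕0⊕1⊕1⊕0⊕1⊕0 = 0
s8 (pos 8,9,10,11,12,13,14,15,24,25,26,27,28,29,30,31): 0⊕0⊕0⊕0⊕0⊕0⊕1⊕1⊕1⊕0⊕1⊕0⊕1⊕0⊕1⊕0 = 0
s16 (pos 16,17,18,19,20,21,22,23,24,25,26,27,28,29,30,31): 0⊕0⊕1⊕0⊕0⊕0⊕0⊕1⊕1⊕0⊕1⊕0⊕1⊕0⊕1⊕0 = 0
Syndrome s16…s1 = 00001 → error at position 1.
Flip position 1: 0100001000000110010000110101010 → 1100001000000110010000110101010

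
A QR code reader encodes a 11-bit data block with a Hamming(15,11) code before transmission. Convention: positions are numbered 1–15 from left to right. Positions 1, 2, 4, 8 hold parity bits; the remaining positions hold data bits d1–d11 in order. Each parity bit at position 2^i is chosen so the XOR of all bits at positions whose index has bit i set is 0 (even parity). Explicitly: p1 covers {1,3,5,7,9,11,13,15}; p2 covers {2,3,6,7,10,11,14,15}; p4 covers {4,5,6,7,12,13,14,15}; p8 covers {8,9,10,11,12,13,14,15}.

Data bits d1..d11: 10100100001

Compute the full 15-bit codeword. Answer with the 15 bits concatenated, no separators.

001001000100001

Place data at non-parity positions: p1 p2 1 p4 0 1 0 p8 0 1 0 0 0 0 1
p1 (pos 1,3,5,7,9,11,13,15): XOR of data positions = 1⊕0⊕0⊕0⊕0⊕0⊕1 = 0
p2 (pos 2,3,6,7,10,11,14,15): XOR of data positions = 1⊕1⊕0⊕1⊕0⊕0⊕1 = 0
p4 (pos 4,5,6,7,12,13,14,15): XOR of data positions = 0⊕1⊕0⊕0⊕0⊕0⊕1 = 0
p8 (pos 8,9,10,11,12,13,14,15): XOR of data positions = 0⊕1⊕0⊕0⊕0⊕0⊕1 = 0
Codeword: 001001000100001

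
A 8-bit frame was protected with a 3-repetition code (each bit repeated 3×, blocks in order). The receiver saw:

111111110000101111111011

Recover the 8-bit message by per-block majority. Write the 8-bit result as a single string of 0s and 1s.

11101111

Block 1 (111): 3 ones → 1
Block 2 (111): 3 ones → 1
Block 3 (110): 2 ones → 1
Block 4 (000): 0 ones → 0
Block 5 (101): 2 ones → 1
Block 6 (111): 3 ones → 1
Block 7 (111): 3 ones → 1
Block 8 (011): 2 ones → 1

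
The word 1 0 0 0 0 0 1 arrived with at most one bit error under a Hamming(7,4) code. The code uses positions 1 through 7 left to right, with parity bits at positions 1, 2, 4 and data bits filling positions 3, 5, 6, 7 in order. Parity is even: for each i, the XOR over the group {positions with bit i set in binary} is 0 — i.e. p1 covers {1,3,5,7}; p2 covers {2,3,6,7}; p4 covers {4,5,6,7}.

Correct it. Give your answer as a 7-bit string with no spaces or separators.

1000011

s1 (pos 1,3,5,7): 1⊕0⊕0⊕1 = 0
s2 (pos 2,3,6,7): 0⊕0⊕0⊕1 = 1
s4 (pos 4,5,6,7): 0⊕0⊕0⊕1 = 1
Syndrome s4…s1 = 110 → error at position 6.
Flip position 6: 1000001 → 1000011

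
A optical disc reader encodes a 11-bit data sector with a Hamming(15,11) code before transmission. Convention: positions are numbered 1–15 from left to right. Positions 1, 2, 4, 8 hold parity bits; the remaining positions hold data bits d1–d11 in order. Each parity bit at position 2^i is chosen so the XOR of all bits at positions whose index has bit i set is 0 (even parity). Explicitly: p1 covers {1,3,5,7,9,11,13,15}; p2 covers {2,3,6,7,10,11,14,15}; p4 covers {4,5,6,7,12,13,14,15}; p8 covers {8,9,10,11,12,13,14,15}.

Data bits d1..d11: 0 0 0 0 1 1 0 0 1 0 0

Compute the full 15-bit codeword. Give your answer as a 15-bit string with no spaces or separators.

010100011100100

Place data at non-parity positions: p1 p2 0 p4 0 0 0 p8 1 1 0 0 1 0 0
p1 (pos 1,3,5,7,9,11,13,15): XOR of data positions = 0⊕0⊕0⊕1⊕0⊕1⊕0 = 0
p2 (pos 2,3,6,7,10,11,14,15): XOR of data positions = 0⊕0⊕0⊕1⊕0⊕0⊕0 = 1
p4 (pos 4,5,6,7,12,13,14,15): XOR of data positions = 0⊕0⊕0⊕0⊕1⊕0⊕0 = 1
p8 (pos 8,9,10,11,12,13,14,15): XOR of data positions = 1⊕1⊕0⊕0⊕1⊕0⊕0 = 1
Codeword: 010100011100100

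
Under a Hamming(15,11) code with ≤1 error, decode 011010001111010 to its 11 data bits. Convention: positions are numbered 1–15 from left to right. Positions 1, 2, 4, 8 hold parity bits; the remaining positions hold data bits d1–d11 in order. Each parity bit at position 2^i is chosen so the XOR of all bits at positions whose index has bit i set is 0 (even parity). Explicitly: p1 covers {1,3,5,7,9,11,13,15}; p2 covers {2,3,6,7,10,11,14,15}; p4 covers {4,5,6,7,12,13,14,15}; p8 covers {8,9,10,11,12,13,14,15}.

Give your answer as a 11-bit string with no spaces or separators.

11001111000

s1 (pos 1,3,5,7,9,11,13,15): 0⊕1⊕1⊕0⊕1⊕1⊕0⊕0 = 0
s2 (pos 2,3,6,7,10,11,14,15): 1⊕1⊕0⊕0⊕1⊕1⊕1⊕0 = 1
s4 (pos 4,5,6,7,12,13,14,15): 0⊕1⊕0⊕0⊕1⊕0⊕1⊕0 = 1
s8 (pos 8,9,10,11,12,13,14,15): 0⊕1⊕1⊕1⊕1⊕0⊕1⊕0 = 1
Syndrome s8…s1 = 1110 → error at position 14.
Flip position 14: 011010001111010 → 011010001111000
Read data bits from positions 3,5,6,7,9,10,11,12,13,14,15: 11001111000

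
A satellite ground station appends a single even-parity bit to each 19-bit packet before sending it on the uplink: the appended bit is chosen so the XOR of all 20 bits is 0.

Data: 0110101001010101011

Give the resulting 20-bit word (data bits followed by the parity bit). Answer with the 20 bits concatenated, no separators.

XOR of the 19 data bits: 0⊕1⊕1⊕0⊕1⊕0⊕1⊕0⊕0⊕1⊕0⊕1⊕0⊕1⊕0⊕1⊕0⊕1⊕1 = 0
Parity bit = 0 (so all 20 bits XOR to 0).

01101010010101010110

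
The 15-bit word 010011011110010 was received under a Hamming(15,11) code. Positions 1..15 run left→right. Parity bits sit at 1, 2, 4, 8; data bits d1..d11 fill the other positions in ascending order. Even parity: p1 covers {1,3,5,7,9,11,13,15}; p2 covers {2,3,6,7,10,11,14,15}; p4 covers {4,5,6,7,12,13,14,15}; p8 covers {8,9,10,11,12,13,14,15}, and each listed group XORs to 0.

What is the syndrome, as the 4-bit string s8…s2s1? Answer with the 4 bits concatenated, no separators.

1111

s1 (pos 1,3,5,7,9,11,13,15): 0⊕0⊕1⊕0⊕1⊕1⊕0⊕0 = 1
s2 (pos 2,3,6,7,10,11,14,15): 1⊕0⊕1⊕0⊕1⊕1⊕1⊕0 = 1
s4 (pos 4,5,6,7,12,13,14,15): 0⊕1⊕1⊕0⊕0⊕0⊕1⊕0 = 1
s8 (pos 8,9,10,11,12,13,14,15): 1⊕1⊕1⊕1⊕0⊕0⊕1⊕0 = 1
Syndrome s8…s1 = 1111 → error at position 15.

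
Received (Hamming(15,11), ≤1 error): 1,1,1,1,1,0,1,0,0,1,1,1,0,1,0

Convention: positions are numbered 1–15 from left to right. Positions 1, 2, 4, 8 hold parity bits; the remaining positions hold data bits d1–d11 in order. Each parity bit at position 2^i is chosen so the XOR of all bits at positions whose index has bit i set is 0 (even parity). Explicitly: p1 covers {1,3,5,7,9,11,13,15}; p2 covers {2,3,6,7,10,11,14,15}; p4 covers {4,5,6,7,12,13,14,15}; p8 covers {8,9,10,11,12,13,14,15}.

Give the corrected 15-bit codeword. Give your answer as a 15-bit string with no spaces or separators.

111100100111010

s1 (pos 1,3,5,7,9,11,13,15): 1⊕1⊕1⊕1⊕0⊕1⊕0⊕0 = 1
s2 (pos 2,3,6,7,10,11,14,15): 1⊕1⊕0⊕1⊕1⊕1⊕1⊕0 = 0
s4 (pos 4,5,6,7,12,13,14,15): 1⊕1⊕0⊕1⊕1⊕0⊕1⊕0 = 1
s8 (pos 8,9,10,11,12,13,14,15): 0⊕0⊕1⊕1⊕1⊕0⊕1⊕0 = 0
Syndrome s8…s1 = 0101 → error at position 5.
Flip position 5: 111110100111010 → 111100100111010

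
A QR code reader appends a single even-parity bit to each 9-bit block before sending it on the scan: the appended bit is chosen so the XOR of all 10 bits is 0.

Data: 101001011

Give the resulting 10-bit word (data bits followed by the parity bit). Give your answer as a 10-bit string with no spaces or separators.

XOR of the 9 data bits: 1⊕0⊕1⊕0⊕0⊕1⊕0⊕1⊕1 = 1
Parity bit = 1 (so all 10 bits XOR to 0).

1010010111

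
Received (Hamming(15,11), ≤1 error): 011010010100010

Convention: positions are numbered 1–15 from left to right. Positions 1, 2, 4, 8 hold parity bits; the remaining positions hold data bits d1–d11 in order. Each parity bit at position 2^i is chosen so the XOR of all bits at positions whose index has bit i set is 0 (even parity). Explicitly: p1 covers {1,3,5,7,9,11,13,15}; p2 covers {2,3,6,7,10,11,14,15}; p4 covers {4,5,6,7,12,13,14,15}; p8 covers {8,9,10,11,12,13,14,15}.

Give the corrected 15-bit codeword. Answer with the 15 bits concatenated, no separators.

011010000100010

s1 (pos 1,3,5,7,9,11,13,15): 0⊕1⊕1⊕0⊕0⊕0⊕0⊕0 = 0
s2 (pos 2,3,6,7,10,11,14,15): 1⊕1⊕0⊕0⊕1⊕0⊕1⊕0 = 0
s4 (pos 4,5,6,7,12,13,14,15): 0⊕1⊕0⊕0⊕0⊕0⊕1⊕0 = 0
s8 (pos 8,9,10,11,12,13,14,15): 1⊕0⊕1⊕0⊕0⊕0⊕1⊕0 = 1
Syndrome s8…s1 = 1000 → error at position 8.
Flip position 8: 011010010100010 → 011010000100010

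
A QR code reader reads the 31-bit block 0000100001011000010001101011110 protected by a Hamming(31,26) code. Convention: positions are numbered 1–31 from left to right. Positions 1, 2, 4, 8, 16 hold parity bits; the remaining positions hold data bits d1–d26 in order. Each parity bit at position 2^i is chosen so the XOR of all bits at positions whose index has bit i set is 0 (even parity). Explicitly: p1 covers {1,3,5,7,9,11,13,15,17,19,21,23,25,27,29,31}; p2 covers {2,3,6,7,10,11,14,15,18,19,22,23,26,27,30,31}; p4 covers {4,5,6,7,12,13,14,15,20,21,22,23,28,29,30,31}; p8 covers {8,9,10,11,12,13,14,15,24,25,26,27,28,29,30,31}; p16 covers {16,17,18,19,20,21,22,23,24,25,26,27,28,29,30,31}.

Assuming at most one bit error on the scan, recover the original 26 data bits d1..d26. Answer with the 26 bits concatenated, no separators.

s1 (pos 1,3,5,7,9,11,13,15,17,19,21,23,25,27,29,31): 0⊕0⊕1⊕0⊕0⊕0⊕1⊕0⊕0⊕0⊕0⊕1⊕1⊕1⊕1⊕0 = 0
s2 (pos 2,3,6,7,10,11,14,15,18,19,22,23,26,27,30,31): 0⊕0⊕0⊕0⊕1⊕0⊕0⊕0⊕1⊕0⊕1⊕1⊕0⊕1⊕1⊕0 = 0
s4 (pos 4,5,6,7,12,13,14,15,20,21,22,23,28,29,30,31): 0⊕1⊕0⊕0⊕1⊕1⊕0⊕0⊕0⊕0⊕1⊕1⊕1⊕1⊕1⊕0 = 0
s8 (pos 8,9,10,11,12,13,14,15,24,25,26,27,28,29,30,31): 0⊕0⊕1⊕0⊕1⊕1⊕0⊕0⊕0⊕1⊕0⊕1⊕1⊕1⊕1⊕0 = 0
s16 (pos 16,17,18,19,20,21,22,23,24,25,26,27,28,29,30,31): 0⊕0⊕1⊕0⊕0⊕0⊕1⊕1⊕0⊕1⊕0⊕1⊕1⊕1⊕1⊕0 = 0
Syndrome s16…s1 = 00000 → no error.
Read data bits from positions 3,5,6,7,9,10,11,12,13,14,15,17,18,19,20,21,22,23,24,25,26,27,28,29,30,31: 01000101100010001101011110

01000101100010001101011110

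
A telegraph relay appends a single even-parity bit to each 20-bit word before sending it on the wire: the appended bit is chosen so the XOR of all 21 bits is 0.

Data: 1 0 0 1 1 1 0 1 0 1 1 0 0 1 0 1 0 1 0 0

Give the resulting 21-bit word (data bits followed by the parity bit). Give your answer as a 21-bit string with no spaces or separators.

XOR of the 20 data bits: 1⊕0⊕0⊕1⊕1⊕1⊕0⊕1⊕0⊕1⊕1⊕0⊕0⊕1⊕0⊕1⊕0⊕1⊕0⊕0 = 0
Parity bit = 0 (so all 21 bits XOR to 0).

100111010110010101000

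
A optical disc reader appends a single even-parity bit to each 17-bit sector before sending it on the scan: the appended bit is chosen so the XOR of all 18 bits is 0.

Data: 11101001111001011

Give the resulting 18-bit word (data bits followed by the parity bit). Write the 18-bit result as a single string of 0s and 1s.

XOR of the 17 data bits: 1⊕1⊕1⊕0⊕1⊕0⊕0⊕1⊕1⊕1⊕1⊕0⊕0⊕1⊕0⊕1⊕1 = 1
Parity bit = 1 (so all 18 bits XOR to 0).

111010011110010111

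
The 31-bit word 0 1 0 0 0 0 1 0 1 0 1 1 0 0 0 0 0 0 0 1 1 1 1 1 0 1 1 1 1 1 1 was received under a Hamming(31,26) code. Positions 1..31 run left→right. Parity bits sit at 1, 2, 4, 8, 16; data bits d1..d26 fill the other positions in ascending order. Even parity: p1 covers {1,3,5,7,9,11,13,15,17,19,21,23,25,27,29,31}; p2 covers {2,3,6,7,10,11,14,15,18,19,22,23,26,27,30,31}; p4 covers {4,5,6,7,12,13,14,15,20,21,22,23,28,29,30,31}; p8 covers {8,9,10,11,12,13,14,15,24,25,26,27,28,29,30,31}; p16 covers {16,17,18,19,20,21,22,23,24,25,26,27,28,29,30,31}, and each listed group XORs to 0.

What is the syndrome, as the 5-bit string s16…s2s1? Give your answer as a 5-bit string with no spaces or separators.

s1 (pos 1,3,5,7,9,11,13,15,17,19,21,23,25,27,29,31): 0⊕0⊕0⊕1⊕1⊕1⊕0⊕0⊕0⊕0⊕1⊕1⊕0⊕1⊕1⊕1 = 0
s2 (pos 2,3,6,7,10,11,14,15,18,19,22,23,26,27,30,31): 1⊕0⊕0⊕1⊕0⊕1⊕0⊕0⊕0⊕0⊕1⊕1⊕1⊕1⊕1⊕1 = 1
s4 (pos 4,5,6,7,12,13,14,15,20,21,22,23,28,29,30,31): 0⊕0⊕0⊕1⊕1⊕0⊕0⊕0⊕1⊕1⊕1⊕1⊕1⊕1⊕1⊕1 = 0
s8 (pos 8,9,10,11,12,13,14,15,24,25,26,27,28,29,30,31): 0⊕1⊕0⊕1⊕1⊕0⊕0⊕0⊕1⊕0⊕1⊕1⊕1⊕1⊕1⊕1 = 0
s16 (pos 16,17,18,19,20,21,22,23,24,25,26,27,28,29,30,31): 0⊕0⊕0⊕0⊕1⊕1⊕1⊕1⊕1⊕0⊕1⊕1⊕1⊕1⊕1⊕1 = 1
Syndrome s16…s1 = 10010 → error at position 18.

10010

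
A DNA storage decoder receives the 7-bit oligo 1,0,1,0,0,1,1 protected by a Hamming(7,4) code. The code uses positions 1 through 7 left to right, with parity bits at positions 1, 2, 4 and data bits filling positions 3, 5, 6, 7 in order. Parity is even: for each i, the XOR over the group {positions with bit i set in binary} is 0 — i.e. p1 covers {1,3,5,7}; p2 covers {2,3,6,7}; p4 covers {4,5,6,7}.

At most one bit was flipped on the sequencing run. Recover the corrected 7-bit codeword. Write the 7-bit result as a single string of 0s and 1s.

s1 (pos 1,3,5,7): 1⊕1⊕0⊕1 = 1
s2 (pos 2,3,6,7): 0⊕1⊕1⊕1 = 1
s4 (pos 4,5,6,7): 0⊕0⊕1⊕1 = 0
Syndrome s4…s1 = 011 → error at position 3.
Flip position 3: 1010011 → 1000011

1000011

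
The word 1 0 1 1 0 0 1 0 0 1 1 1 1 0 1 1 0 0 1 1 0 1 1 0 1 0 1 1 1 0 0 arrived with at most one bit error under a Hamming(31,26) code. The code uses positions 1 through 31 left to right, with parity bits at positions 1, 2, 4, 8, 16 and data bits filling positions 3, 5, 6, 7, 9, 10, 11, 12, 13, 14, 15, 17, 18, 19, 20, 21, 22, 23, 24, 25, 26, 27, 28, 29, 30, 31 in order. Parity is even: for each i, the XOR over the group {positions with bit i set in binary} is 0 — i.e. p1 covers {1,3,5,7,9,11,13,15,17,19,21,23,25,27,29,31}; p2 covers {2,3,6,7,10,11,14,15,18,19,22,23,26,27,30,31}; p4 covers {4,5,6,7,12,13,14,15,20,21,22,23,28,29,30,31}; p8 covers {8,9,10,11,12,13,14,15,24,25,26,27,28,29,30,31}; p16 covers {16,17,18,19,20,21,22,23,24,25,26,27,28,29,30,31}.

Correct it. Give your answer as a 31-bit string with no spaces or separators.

1011001001111011001101101001100

s1 (pos 1,3,5,7,9,11,13,15,17,19,21,23,25,27,29,31): 1⊕1⊕0⊕1⊕0⊕1⊕1⊕1⊕0⊕1⊕0⊕1⊕1⊕1⊕1⊕0 = 1
s2 (pos 2,3,6,7,10,11,14,15,18,19,22,23,26,27,30,31): 0⊕1⊕0⊕1⊕1⊕1⊕0⊕1⊕0⊕1⊕1⊕1⊕0⊕1⊕0⊕0 = 1
s4 (pos 4,5,6,7,12,13,14,15,20,21,22,23,28,29,30,31): 1⊕0⊕0⊕1⊕1⊕1⊕0⊕1⊕1⊕0⊕1⊕1⊕1⊕1⊕0⊕0 = 0
s8 (pos 8,9,10,11,12,13,14,15,24,25,26,27,28,29,30,31): 0⊕0⊕1⊕1⊕1⊕1⊕0⊕1⊕0⊕1⊕0⊕1⊕1⊕1⊕0⊕0 = 1
s16 (pos 16,17,18,19,20,21,22,23,24,25,26,27,28,29,30,31): 1⊕0⊕0⊕1⊕1⊕0⊕1⊕1⊕0⊕1⊕0⊕1⊕1⊕1⊕0⊕0 = 1
Syndrome s16…s1 = 11011 → error at position 27.
Flip position 27: 1011001001111011001101101011100 → 1011001001111011001101101001100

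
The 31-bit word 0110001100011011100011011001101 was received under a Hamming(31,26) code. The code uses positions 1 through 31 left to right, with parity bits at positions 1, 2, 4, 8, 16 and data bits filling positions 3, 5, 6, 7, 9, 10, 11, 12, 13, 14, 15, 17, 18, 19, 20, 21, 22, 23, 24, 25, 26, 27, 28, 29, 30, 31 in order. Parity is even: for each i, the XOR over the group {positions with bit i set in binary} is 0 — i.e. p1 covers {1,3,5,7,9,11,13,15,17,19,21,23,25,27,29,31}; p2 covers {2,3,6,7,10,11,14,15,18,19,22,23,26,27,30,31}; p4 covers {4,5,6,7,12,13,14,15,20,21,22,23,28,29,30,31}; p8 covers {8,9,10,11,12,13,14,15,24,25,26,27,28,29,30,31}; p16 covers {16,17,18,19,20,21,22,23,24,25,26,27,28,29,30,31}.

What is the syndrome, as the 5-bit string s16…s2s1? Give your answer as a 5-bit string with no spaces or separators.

s1 (pos 1,3,5,7,9,11,13,15,17,19,21,23,25,27,29,31): 0⊕1⊕0⊕1⊕0⊕0⊕1⊕1⊕1⊕0⊕1⊕0⊕1⊕0⊕1⊕1 = 1
s2 (pos 2,3,6,7,10,11,14,15,18,19,22,23,26,27,30,31): 1⊕1⊕0⊕1⊕0⊕0⊕0⊕1⊕0⊕0⊕1⊕0⊕0⊕0⊕0⊕1 = 0
s4 (pos 4,5,6,7,12,13,14,15,20,21,22,23,28,29,30,31): 0⊕0⊕0⊕1⊕1⊕1⊕0⊕1⊕0⊕1⊕1⊕0⊕1⊕1⊕0⊕1 = 1
s8 (pos 8,9,10,11,12,13,14,15,24,25,26,27,28,29,30,31): 1⊕0⊕0⊕0⊕1⊕1⊕0⊕1⊕1⊕1⊕0⊕0⊕1⊕1⊕0⊕1 = 1
s16 (pos 16,17,18,19,20,21,22,23,24,25,26,27,28,29,30,31): 1⊕1⊕0⊕0⊕0⊕1⊕1⊕0⊕1⊕1⊕0⊕0⊕1⊕1⊕0⊕1 = 1
Syndrome s16…s1 = 11101 → error at position 29.

11101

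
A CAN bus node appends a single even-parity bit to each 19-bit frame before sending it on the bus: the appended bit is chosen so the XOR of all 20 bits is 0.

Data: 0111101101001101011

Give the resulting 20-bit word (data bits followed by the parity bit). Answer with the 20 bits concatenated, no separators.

XOR of the 19 data bits: 0⊕1⊕1⊕1⊕1⊕0⊕1⊕1⊕0⊕1⊕0⊕0⊕1⊕1⊕0⊕1⊕0⊕1⊕1 = 0
Parity bit = 0 (so all 20 bits XOR to 0).

01111011010011010110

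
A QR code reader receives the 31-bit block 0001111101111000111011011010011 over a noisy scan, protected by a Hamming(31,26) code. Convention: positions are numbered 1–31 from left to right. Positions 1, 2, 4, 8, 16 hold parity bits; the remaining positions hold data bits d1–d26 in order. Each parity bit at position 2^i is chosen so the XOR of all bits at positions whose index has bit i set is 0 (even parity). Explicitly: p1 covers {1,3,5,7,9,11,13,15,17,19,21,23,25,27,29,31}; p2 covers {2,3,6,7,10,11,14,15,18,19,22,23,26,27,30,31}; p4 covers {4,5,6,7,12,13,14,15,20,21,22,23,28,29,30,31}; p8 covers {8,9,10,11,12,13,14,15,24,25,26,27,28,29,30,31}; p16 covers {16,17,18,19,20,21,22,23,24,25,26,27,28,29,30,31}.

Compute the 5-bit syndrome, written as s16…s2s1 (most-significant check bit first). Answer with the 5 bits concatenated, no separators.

s1 (pos 1,3,5,7,9,11,13,15,17,19,21,23,25,27,29,31): 0⊕0⊕1⊕1⊕0⊕1⊕1⊕0⊕1⊕1⊕1⊕0⊕1⊕1⊕0⊕1 = 0
s2 (pos 2,3,6,7,10,11,14,15,18,19,22,23,26,27,30,31): 0⊕0⊕1⊕1⊕1⊕1⊕0⊕0⊕1⊕1⊕1⊕0⊕0⊕1⊕1⊕1 = 0
s4 (pos 4,5,6,7,12,13,14,15,20,21,22,23,28,29,30,31): 1⊕1⊕1⊕1⊕1⊕1⊕0⊕0⊕0⊕1⊕1⊕0⊕0⊕0⊕1⊕1 = 0
s8 (pos 8,9,10,11,12,13,14,15,24,25,26,27,28,29,30,31): 1⊕0⊕1⊕1⊕1⊕1⊕0⊕0⊕1⊕1⊕0⊕1⊕0⊕0⊕1⊕1 = 0
s16 (pos 16,17,18,19,20,21,22,23,24,25,26,27,28,29,30,31): 0⊕1⊕1⊕1⊕0⊕1⊕1⊕0⊕1⊕1⊕0⊕1⊕0⊕0⊕1⊕1 = 0
Syndrome s16…s1 = 00000 → no error.

00000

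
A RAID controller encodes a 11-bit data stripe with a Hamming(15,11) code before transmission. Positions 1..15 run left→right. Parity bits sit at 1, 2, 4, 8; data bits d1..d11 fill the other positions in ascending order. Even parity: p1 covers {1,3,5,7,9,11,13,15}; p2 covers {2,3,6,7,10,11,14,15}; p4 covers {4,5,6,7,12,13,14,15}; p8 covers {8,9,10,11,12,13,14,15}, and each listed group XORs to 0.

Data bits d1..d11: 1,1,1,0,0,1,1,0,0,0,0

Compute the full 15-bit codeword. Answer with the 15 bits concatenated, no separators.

Place data at non-parity positions: p1 p2 1 p4 1 1 0 p8 0 1 1 0 0 0 0
p1 (pos 1,3,5,7,9,11,13,15): XOR of data positions = 1⊕1⊕0⊕0⊕1⊕0⊕0 = 1
p2 (pos 2,3,6,7,10,11,14,15): XOR of data positions = 1⊕1⊕0⊕1⊕1⊕0⊕0 = 0
p4 (pos 4,5,6,7,12,13,14,15): XOR of data positions = 1⊕1⊕0⊕0⊕0⊕0⊕0 = 0
p8 (pos 8,9,10,11,12,13,14,15): XOR of data positions = 0⊕1⊕1⊕0⊕0⊕0⊕0 = 0
Codeword: 101011000110000

101011000110000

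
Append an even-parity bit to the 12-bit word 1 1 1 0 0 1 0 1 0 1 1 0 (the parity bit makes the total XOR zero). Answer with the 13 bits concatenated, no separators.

1110010101101

XOR of the 12 data bits: 1⊕1⊕1⊕0⊕0⊕1⊕0⊕1⊕0⊕1⊕1⊕0 = 1
Parity bit = 1 (so all 13 bits XOR to 0).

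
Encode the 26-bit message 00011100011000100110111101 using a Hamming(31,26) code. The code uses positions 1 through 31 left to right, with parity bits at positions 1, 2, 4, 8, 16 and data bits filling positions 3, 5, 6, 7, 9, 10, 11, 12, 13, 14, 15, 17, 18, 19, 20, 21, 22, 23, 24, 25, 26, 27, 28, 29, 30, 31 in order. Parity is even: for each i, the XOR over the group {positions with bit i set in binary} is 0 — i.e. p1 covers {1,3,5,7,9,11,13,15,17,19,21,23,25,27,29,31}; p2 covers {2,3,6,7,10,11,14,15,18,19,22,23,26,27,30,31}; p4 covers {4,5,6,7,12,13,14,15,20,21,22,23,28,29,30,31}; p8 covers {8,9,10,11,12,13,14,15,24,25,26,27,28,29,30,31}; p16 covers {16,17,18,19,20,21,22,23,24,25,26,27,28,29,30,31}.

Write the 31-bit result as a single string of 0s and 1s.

Place data at non-parity positions: p1 p2 0 p4 0 0 1 p8 1 1 0 0 0 1 1 p16 0 0 0 1 0 0 1 1 0 1 1 1 1 0 1
p1 (pos 1,3,5,7,9,11,13,15,17,19,21,23,25,27,29,31): XOR of data positions = 0⊕0⊕1⊕1⊕0⊕0⊕1⊕0⊕0⊕0⊕1⊕0⊕1⊕1⊕1 = 1
p2 (pos 2,3,6,7,10,11,14,15,18,19,22,23,26,27,30,31): XOR of data positions = 0⊕0⊕1⊕1⊕0⊕1⊕1⊕0⊕0⊕0⊕1⊕1⊕1⊕0⊕1 = 0
p4 (pos 4,5,6,7,12,13,14,15,20,21,22,23,28,29,30,31): XOR of data positions = 0⊕0⊕1⊕0⊕0⊕1⊕1⊕1⊕0⊕0⊕1⊕1⊕1⊕0⊕1 = 0
p8 (pos 8,9,10,11,12,13,14,15,24,25,26,27,28,29,30,31): XOR of data positions = 1⊕1⊕0⊕0⊕0⊕1⊕1⊕1⊕0⊕1⊕1⊕1⊕1⊕0⊕1 = 0
p16 (pos 16,17,18,19,20,21,22,23,24,25,26,27,28,29,30,31): XOR of data positions = 0⊕0⊕0⊕1⊕0⊕0⊕1⊕1⊕0⊕1⊕1⊕1⊕1⊕0⊕1 = 0
Codeword: 1000001011000110000100110111101

1000001011000110000100110111101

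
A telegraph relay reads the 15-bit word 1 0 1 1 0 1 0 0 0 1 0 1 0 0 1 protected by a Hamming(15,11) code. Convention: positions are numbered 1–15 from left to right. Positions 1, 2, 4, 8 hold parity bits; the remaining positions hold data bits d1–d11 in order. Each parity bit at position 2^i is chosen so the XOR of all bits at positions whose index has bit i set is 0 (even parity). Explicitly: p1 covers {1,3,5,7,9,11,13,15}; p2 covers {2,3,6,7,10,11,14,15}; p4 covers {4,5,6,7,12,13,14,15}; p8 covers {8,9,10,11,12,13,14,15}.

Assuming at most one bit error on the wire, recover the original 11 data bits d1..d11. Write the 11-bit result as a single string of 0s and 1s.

10101101001

s1 (pos 1,3,5,7,9,11,13,15): 1⊕1⊕0⊕0⊕0⊕0⊕0⊕1 = 1
s2 (pos 2,3,6,7,10,11,14,15): 0⊕1⊕1⊕0⊕1⊕0⊕0⊕1 = 0
s4 (pos 4,5,6,7,12,13,14,15): 1⊕0⊕1⊕0⊕1⊕0⊕0⊕1 = 0
s8 (pos 8,9,10,11,12,13,14,15): 0⊕0⊕1⊕0⊕1⊕0⊕0⊕1 = 1
Syndrome s8…s1 = 1001 → error at position 9.
Flip position 9: 101101000101001 → 101101001101001
Read data bits from positions 3,5,6,7,9,10,11,12,13,14,15: 10101101001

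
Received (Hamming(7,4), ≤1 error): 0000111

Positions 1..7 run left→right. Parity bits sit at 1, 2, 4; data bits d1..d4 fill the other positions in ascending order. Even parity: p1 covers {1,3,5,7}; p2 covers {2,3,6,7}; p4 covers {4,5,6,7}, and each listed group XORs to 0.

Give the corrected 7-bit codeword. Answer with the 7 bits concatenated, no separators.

s1 (pos 1,3,5,7): 0⊕0⊕1⊕1 = 0
s2 (pos 2,3,6,7): 0⊕0⊕1⊕1 = 0
s4 (pos 4,5,6,7): 0⊕1⊕1⊕1 = 1
Syndrome s4…s1 = 100 → error at position 4.
Flip position 4: 0000111 → 0001111

0001111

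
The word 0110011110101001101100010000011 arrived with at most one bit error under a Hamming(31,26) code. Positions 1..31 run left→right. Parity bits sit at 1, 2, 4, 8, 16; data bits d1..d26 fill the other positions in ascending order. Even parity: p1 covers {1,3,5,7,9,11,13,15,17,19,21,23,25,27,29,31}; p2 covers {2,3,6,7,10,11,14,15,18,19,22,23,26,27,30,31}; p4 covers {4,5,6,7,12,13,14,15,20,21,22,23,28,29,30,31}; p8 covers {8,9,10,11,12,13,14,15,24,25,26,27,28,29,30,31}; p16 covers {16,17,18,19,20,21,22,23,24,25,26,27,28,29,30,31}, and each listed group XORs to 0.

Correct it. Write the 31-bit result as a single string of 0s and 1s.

s1 (pos 1,3,5,7,9,11,13,15,17,19,21,23,25,27,29,31): 0⊕1⊕0⊕1⊕1⊕1⊕1⊕0⊕1⊕1⊕0⊕0⊕0⊕0⊕0⊕1 = 0
s2 (pos 2,3,6,7,10,11,14,15,18,19,22,23,26,27,30,31): 1⊕1⊕1⊕1⊕0⊕1⊕0⊕0⊕0⊕1⊕0⊕0⊕0⊕0⊕1⊕1 = 0
s4 (pos 4,5,6,7,12,13,14,15,20,21,22,23,28,29,30,31): 0⊕0⊕1⊕1⊕0⊕1⊕0⊕0⊕1⊕0⊕0⊕0⊕0⊕0⊕1⊕1 = 0
s8 (pos 8,9,10,11,12,13,14,15,24,25,26,27,28,29,30,31): 1⊕1⊕0⊕1⊕0⊕1⊕0⊕0⊕1⊕0⊕0⊕0⊕0⊕0⊕1⊕1 = 1
s16 (pos 16,17,18,19,20,21,22,23,24,25,26,27,28,29,30,31): 1⊕1⊕0⊕1⊕1⊕0⊕0⊕0⊕1⊕0⊕0⊕0⊕0⊕0⊕1⊕1 = 1
Syndrome s16…s1 = 11000 → error at position 24.
Flip position 24: 0110011110101001101100010000011 → 0110011110101001101100000000011

0110011110101001101100000000011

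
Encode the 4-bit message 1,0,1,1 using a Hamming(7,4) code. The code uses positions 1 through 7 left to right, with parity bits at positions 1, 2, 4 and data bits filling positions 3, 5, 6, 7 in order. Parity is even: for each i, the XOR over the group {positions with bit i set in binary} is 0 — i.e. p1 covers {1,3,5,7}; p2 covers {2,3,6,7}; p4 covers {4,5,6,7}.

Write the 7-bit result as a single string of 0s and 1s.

0110011

Place data at non-parity positions: p1 p2 1 p4 0 1 1
p1 (pos 1,3,5,7): XOR of data positions = 1⊕0⊕1 = 0
p2 (pos 2,3,6,7): XOR of data positions = 1⊕1⊕1 = 1
p4 (pos 4,5,6,7): XOR of data positions = 0⊕1⊕1 = 0
Codeword: 0110011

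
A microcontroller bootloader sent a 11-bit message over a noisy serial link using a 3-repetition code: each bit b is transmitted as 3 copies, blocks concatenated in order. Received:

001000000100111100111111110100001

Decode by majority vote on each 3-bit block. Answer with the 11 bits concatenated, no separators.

00001011100

Block 1 (001): 1 one → 0
Block 2 (000): 0 ones → 0
Block 3 (000): 0 ones → 0
Block 4 (100): 1 one → 0
Block 5 (111): 3 ones → 1
Block 6 (100): 1 one → 0
Block 7 (111): 3 ones → 1
Block 8 (111): 3 ones → 1
Block 9 (110): 2 ones → 1
Block 10 (100): 1 one → 0
Block 11 (001): 1 one → 0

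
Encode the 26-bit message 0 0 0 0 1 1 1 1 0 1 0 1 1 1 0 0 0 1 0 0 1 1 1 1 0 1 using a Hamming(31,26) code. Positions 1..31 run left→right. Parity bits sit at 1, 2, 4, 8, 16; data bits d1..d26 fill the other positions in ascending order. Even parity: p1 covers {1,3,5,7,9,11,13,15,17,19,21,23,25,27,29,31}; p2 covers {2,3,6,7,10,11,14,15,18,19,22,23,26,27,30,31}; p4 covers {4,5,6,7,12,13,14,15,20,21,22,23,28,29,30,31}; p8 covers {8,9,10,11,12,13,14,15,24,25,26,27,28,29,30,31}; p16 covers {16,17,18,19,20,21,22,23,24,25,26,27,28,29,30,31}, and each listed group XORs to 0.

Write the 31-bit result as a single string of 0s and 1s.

0100000011110101111000100111101

Place data at non-parity positions: p1 p2 0 p4 0 0 0 p8 1 1 1 1 0 1 0 p16 1 1 1 0 0 0 1 0 0 1 1 1 1 0 1
p1 (pos 1,3,5,7,9,11,13,15,17,19,21,23,25,27,29,31): XOR of data positions = 0⊕0⊕0⊕1⊕1⊕0⊕0⊕1⊕1⊕0⊕1⊕0⊕1⊕1⊕1 = 0
p2 (pos 2,3,6,7,10,11,14,15,18,19,22,23,26,27,30,31): XOR of data positions = 0⊕0⊕0⊕1⊕1⊕1⊕0⊕1⊕1⊕0⊕1⊕1⊕1⊕0⊕1 = 1
p4 (pos 4,5,6,7,12,13,14,15,20,21,22,23,28,29,30,31): XOR of data positions = 0⊕0⊕0⊕1⊕0⊕1⊕0⊕0⊕0⊕0⊕1⊕1⊕1⊕0⊕1 = 0
p8 (pos 8,9,10,11,12,13,14,15,24,25,26,27,28,29,30,31): XOR of data positions = 1⊕1⊕1⊕1⊕0⊕1⊕0⊕0⊕0⊕1⊕1⊕1⊕1⊕0⊕1 = 0
p16 (pos 16,17,18,19,20,21,22,23,24,25,26,27,28,29,30,31): XOR of data positions = 1⊕1⊕1⊕0⊕0⊕0⊕1⊕0⊕0⊕1⊕1⊕1⊕1⊕0⊕1 = 1
Codeword: 0100000011110101111000100111101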